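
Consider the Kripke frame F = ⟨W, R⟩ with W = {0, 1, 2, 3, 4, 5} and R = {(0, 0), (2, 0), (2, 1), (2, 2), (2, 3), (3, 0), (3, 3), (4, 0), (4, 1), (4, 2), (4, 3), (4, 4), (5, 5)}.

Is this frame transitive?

Yes

Transitive: yes — every two-step R-path is closed by a direct edge.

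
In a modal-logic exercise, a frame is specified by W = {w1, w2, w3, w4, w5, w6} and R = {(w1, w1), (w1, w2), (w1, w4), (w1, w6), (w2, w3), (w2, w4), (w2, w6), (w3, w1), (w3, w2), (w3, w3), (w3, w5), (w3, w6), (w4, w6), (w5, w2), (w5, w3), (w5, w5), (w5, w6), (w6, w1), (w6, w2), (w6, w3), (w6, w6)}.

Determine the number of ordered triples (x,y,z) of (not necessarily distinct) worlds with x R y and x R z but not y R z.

23

Enumerating: (w1,w2,w1), (w1,w2,w2), (w1,w4,w1), (w1,w4,w2), (w1,w4,w4), (w1,w6,w4), (w2,w3,w4), (w2,w4,w3), (w2,w4,w4), (w2,w6,w4), (w3,w1,w3), (w3,w1,w5), … and 11 more.
Total: 23.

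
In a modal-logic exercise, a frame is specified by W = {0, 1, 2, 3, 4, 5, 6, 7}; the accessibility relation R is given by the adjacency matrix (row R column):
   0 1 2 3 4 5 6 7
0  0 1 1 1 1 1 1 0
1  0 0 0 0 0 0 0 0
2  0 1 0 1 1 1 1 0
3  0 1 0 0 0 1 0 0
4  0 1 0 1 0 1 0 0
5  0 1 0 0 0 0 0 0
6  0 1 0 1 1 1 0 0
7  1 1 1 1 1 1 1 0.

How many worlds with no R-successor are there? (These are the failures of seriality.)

1

Enumerating: 1.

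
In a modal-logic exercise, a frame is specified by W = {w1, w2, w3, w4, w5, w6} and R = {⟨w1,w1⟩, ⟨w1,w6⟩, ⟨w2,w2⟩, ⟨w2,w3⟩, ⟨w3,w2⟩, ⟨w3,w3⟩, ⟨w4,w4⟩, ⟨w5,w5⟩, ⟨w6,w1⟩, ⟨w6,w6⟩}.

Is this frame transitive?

Transitive: yes — every two-step R-path is closed by a direct edge.

Yes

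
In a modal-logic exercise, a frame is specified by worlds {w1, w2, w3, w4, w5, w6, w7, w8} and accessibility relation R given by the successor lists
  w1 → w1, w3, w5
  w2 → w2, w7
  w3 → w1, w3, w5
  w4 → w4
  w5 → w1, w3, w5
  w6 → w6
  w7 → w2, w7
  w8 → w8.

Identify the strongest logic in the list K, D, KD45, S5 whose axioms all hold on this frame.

S5

Serial (axiom D): yes — every world has a successor (e.g. w1 R w1).
Euclidean (axiom 5): yes — any two successors of a common world are R-related.
Transitive (axiom 4): yes — every two-step R-path is closed by a direct edge.
Reflexive (axiom T): yes — every world is R-related to itself.
So F validates K, D, KD45, S5. The strongest is S5.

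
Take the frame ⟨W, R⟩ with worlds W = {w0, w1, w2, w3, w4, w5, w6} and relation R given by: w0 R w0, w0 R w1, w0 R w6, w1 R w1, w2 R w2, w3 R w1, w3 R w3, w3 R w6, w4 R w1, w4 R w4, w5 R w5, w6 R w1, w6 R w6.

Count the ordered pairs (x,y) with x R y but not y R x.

6

Enumerating: (w0,w1), (w0,w6), (w3,w1), (w3,w6), (w4,w1), (w6,w1).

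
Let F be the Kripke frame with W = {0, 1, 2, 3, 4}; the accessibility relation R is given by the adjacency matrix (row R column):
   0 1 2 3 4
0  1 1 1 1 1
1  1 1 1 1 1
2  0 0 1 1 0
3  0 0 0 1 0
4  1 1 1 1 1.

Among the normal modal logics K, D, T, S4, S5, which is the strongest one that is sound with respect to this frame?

Serial (axiom D): yes — every world has a successor (e.g. 0 R 0).
Reflexive (axiom T): yes — every world is R-related to itself.
Transitive (axiom 4): yes — every two-step R-path is closed by a direct edge.
Euclidean (axiom 5): no — 0 R 2 and 0 R 1, but not 2 R 1.
So F validates K, D, T, S4; S5 would additionally require R to be Euclidean. The strongest is S4.

S4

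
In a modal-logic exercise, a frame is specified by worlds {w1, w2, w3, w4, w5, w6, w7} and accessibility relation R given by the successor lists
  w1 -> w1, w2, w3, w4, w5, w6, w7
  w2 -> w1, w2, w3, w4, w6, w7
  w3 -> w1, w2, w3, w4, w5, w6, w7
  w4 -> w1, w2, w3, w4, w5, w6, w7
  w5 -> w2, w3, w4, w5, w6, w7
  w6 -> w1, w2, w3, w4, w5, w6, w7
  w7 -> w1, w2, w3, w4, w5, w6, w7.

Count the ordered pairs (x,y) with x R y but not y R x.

Enumerating: (w1,w5), (w5,w2).

2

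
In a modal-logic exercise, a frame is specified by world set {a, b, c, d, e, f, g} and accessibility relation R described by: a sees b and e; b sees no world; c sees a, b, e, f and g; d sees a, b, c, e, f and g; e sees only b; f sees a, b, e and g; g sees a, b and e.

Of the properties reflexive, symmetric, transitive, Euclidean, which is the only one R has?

transitive

Reflexive: no — a is not related to itself.
Symmetric: no — a R b but not b R a.
Transitive: yes — every two-step R-path is closed by a direct edge.
Euclidean: no — a R b and a R e, but not b R e.
Only transitive holds.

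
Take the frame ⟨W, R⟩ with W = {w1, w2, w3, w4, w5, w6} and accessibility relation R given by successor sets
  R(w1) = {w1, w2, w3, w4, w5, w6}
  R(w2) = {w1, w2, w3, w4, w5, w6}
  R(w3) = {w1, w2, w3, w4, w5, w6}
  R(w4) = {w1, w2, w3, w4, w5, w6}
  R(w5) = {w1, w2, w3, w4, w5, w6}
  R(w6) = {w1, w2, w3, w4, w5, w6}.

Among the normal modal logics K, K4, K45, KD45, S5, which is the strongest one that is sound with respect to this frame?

Transitive (axiom 4): yes — every two-step R-path is closed by a direct edge.
Euclidean (axiom 5): yes — any two successors of a common world are R-related.
Serial (axiom D): yes — every world has a successor (e.g. w1 R w1).
Reflexive (axiom T): yes — every world is R-related to itself.
So F validates K, K4, K45, KD45, S5. The strongest is S5.

S5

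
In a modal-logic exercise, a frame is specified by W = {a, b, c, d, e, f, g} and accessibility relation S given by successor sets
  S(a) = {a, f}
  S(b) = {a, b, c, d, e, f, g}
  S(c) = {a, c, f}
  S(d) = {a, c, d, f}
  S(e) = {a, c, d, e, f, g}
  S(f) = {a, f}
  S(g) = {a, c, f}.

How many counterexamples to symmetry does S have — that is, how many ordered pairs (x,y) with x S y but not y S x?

19

Enumerating: (b,a), (b,c), (b,d), (b,e), (b,f), (b,g), (c,a), (c,f), (d,a), (d,c), (d,f), (e,a), … and 7 more.
Total: 19.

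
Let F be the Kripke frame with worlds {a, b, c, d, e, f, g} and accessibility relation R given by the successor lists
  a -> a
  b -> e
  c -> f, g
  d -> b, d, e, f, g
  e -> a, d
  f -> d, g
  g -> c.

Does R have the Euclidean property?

No

Euclidean: no — c R g and c R f, but not g R f.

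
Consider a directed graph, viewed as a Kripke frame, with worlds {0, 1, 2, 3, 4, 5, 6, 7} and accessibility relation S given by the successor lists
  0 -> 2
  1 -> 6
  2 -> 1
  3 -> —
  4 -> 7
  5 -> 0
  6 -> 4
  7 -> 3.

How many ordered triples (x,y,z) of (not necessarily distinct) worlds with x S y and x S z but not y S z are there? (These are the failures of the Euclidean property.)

Enumerating: (0,2,2), (1,6,6), (2,1,1), (4,7,7), (5,0,0), (6,4,4), (7,3,3).

7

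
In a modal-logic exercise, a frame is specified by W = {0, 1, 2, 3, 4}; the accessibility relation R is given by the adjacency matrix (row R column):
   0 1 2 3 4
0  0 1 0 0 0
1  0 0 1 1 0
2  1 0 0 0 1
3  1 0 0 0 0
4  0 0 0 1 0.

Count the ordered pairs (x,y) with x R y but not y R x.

Enumerating: (0,1), (1,2), (1,3), (2,0), (2,4), (3,0), (4,3).

7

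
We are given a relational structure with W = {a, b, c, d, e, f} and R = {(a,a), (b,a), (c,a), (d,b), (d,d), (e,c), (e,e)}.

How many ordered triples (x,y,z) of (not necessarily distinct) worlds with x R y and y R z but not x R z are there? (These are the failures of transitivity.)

2

Enumerating: (d,b,a), (e,c,a).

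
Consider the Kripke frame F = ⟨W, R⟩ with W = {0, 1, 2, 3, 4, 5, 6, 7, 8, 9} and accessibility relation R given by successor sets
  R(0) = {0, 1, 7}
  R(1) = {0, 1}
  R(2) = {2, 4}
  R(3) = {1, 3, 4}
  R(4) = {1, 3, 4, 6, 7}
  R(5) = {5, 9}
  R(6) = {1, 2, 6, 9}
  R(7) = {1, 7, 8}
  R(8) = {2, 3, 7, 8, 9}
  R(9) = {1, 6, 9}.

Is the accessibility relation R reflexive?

Yes

Reflexive: yes — every world is R-related to itself.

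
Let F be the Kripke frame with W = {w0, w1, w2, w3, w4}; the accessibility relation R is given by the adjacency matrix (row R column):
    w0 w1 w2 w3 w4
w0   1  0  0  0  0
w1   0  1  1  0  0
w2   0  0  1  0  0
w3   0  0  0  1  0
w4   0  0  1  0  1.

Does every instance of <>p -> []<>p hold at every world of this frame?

No

By correspondence theory, 5 is valid on a frame iff R is Euclidean.
Euclidean: no — w1 R w2 and w1 R w1, but not w2 R w1.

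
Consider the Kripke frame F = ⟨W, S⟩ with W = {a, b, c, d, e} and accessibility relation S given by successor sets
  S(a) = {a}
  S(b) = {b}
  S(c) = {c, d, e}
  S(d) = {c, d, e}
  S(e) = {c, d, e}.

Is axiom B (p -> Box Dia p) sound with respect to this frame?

By correspondence theory, B is valid on a frame iff S is symmetric.
Symmetric: yes — every pair in S has its reverse in S.

Yes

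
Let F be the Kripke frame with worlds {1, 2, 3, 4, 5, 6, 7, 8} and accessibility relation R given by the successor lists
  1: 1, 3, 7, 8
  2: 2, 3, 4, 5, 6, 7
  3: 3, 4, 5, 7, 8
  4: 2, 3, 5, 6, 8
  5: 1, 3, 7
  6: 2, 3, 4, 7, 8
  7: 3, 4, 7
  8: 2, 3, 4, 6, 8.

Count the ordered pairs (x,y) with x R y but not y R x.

13

Enumerating: (1,3), (1,7), (1,8), (2,3), (2,5), (2,7), (4,5), (5,1), (5,7), (6,3), (6,7), (7,4), (8,2).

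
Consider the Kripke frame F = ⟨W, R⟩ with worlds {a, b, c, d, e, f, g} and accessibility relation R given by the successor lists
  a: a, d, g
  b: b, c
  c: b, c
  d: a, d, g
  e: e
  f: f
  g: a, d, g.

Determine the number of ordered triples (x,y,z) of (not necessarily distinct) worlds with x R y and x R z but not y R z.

R is Euclidean; there are no such tuples.

0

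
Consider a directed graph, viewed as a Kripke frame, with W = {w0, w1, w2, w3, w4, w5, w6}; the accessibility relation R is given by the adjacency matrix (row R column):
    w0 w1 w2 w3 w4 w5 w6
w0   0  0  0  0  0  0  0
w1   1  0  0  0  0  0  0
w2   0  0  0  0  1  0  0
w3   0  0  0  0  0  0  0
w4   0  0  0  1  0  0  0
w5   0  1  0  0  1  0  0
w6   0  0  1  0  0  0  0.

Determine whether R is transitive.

No

Transitive: no — w2 R w4 and w4 R w3, but not w2 R w3.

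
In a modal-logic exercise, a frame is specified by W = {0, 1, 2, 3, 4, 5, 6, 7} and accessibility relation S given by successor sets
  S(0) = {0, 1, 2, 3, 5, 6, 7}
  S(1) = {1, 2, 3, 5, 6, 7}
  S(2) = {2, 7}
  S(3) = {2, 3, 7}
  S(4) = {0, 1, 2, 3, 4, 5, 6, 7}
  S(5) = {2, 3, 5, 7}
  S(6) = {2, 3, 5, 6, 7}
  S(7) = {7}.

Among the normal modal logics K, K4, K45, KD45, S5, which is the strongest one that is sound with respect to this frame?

Transitive (axiom 4): yes — every two-step S-path is closed by a direct edge.
Euclidean (axiom 5): no — 0 S 2 and 0 S 1, but not 2 S 1.
Serial (axiom D): yes — every world has a successor (e.g. 0 S 0).
Reflexive (axiom T): yes — every world is S-related to itself.
So F validates K, K4; K45 would additionally require S to be Euclidean. The strongest is K4.

K4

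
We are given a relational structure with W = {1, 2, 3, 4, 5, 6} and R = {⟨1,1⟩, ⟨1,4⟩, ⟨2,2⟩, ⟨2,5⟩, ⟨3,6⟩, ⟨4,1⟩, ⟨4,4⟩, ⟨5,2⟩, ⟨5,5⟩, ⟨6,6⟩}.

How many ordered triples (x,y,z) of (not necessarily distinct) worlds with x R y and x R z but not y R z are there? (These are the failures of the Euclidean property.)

0

R is Euclidean; there are no such tuples.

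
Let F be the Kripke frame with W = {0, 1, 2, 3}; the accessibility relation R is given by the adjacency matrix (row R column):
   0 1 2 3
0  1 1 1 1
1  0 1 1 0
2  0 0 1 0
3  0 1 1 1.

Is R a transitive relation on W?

Transitive: yes — every two-step R-path is closed by a direct edge.

Yes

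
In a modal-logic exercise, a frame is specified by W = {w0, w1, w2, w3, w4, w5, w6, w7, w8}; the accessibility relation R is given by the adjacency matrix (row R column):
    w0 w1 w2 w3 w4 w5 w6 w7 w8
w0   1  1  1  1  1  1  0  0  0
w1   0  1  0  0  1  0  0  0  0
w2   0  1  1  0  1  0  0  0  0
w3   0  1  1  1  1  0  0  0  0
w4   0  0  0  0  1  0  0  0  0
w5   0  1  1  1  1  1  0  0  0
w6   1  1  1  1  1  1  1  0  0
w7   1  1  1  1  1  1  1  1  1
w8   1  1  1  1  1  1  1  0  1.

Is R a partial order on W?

Yes

Reflexive: yes — every world is R-related to itself.
Transitive: yes — every two-step R-path is closed by a direct edge.
Antisymmetric: yes — no distinct pair is related both ways.
So R is a partial order.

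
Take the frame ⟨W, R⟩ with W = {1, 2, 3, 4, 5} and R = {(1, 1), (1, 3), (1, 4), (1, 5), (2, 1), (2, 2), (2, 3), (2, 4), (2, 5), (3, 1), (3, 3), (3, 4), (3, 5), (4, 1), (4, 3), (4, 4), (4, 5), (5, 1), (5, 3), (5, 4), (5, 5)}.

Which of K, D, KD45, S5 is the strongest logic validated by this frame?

D

Serial (axiom D): yes — every world has a successor (e.g. 1 R 1).
Euclidean (axiom 5): no — 2 R 1 and 2 R 2, but not 1 R 2.
Transitive (axiom 4): yes — every two-step R-path is closed by a direct edge.
Reflexive (axiom T): yes — every world is R-related to itself.
So F validates K, D; KD45 would additionally require R to be Euclidean. The strongest is D.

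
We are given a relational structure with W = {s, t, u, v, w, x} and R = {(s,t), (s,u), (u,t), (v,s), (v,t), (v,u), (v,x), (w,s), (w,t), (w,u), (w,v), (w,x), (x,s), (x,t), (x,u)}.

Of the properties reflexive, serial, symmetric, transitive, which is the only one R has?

Reflexive: no — s is not related to itself.
Serial: no — t has no R-successor.
Symmetric: no — s R t but not t R s.
Transitive: yes — every two-step R-path is closed by a direct edge.
Only transitive holds.

transitive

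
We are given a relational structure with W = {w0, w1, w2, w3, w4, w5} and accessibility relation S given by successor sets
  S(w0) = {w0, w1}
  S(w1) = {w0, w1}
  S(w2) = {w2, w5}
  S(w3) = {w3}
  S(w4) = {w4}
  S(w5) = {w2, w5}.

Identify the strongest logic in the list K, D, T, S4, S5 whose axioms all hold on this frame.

Serial (axiom D): yes — every world has a successor (e.g. w0 S w0).
Reflexive (axiom T): yes — every world is S-related to itself.
Transitive (axiom 4): yes — every two-step S-path is closed by a direct edge.
Euclidean (axiom 5): yes — any two successors of a common world are S-related.
So F validates K, D, T, S4, S5. The strongest is S5.

S5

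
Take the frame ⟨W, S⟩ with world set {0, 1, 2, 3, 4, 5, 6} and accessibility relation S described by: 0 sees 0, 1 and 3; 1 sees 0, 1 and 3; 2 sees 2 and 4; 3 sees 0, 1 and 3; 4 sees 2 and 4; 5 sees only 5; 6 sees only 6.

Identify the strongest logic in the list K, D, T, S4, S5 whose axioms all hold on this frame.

Serial (axiom D): yes — every world has a successor (e.g. 0 S 0).
Reflexive (axiom T): yes — every world is S-related to itself.
Transitive (axiom 4): yes — every two-step S-path is closed by a direct edge.
Euclidean (axiom 5): yes — any two successors of a common world are S-related.
So F validates K, D, T, S4, S5. The strongest is S5.

S5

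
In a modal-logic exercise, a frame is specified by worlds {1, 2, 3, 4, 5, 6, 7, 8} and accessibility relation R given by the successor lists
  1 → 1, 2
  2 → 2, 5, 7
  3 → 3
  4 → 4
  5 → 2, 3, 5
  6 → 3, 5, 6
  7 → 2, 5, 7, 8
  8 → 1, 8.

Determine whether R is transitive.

Transitive: no — 1 R 2 and 2 R 5, but not 1 R 5.

No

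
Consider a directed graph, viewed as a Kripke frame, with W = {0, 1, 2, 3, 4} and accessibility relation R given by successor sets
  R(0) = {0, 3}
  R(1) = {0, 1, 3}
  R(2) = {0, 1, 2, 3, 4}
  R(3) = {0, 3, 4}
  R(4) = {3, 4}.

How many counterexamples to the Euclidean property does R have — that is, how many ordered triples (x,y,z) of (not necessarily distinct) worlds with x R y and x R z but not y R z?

Enumerating: (1,0,1), (1,3,1), (2,0,1), (2,0,2), (2,0,4), (2,1,2), (2,1,4), (2,3,1), (2,3,2), (2,4,0), (2,4,1), (2,4,2), (3,0,4), (3,4,0).

14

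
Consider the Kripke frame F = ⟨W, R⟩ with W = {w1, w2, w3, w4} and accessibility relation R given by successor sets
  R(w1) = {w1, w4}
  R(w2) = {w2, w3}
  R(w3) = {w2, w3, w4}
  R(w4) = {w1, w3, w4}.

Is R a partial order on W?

No

Reflexive: yes — every world is R-related to itself.
Transitive: no — w1 R w4 and w4 R w3, but not w1 R w3.
Antisymmetric: no — w1 R w4 and w4 R w1 with w1 ≠ w4.
So R is not a partial order.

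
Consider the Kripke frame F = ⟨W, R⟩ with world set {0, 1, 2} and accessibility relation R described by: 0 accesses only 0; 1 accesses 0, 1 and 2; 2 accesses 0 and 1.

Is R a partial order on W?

No

Reflexive: no — 2 is not related to itself.
Transitive: no — 2 R 1 and 1 R 2, but not 2 R 2.
Antisymmetric: no — 1 R 2 and 2 R 1 with 1 ≠ 2.
So R is not a partial order.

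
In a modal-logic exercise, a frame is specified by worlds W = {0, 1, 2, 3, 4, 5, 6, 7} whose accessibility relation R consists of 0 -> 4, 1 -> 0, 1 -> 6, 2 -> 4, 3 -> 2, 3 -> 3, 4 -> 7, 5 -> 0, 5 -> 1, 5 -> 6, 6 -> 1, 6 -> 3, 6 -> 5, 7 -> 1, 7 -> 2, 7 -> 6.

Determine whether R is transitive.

No

Transitive: no — 0 R 4 and 4 R 7, but not 0 R 7.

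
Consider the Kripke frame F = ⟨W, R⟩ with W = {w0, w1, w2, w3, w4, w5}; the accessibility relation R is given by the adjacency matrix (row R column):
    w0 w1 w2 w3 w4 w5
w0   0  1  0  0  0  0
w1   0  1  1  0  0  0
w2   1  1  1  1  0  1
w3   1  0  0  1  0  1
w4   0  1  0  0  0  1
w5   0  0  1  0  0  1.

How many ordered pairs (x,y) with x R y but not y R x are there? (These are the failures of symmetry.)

7

Enumerating: (w0,w1), (w2,w0), (w2,w3), (w3,w0), (w3,w5), (w4,w1), (w4,w5).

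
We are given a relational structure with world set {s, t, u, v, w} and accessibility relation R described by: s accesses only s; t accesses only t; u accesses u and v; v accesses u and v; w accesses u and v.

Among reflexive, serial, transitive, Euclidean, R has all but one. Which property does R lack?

reflexive

Reflexive: no — w is not related to itself.
Serial: yes — every world has a successor (e.g. s R s).
Transitive: yes — every two-step R-path is closed by a direct edge.
Euclidean: yes — any two successors of a common world are R-related.
Only reflexive fails.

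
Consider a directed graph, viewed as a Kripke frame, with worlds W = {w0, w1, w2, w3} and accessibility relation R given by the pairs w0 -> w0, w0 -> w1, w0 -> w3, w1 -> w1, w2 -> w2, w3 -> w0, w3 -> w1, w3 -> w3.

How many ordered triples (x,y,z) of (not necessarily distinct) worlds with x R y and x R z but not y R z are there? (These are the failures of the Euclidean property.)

Enumerating: (w0,w1,w0), (w0,w1,w3), (w3,w1,w0), (w3,w1,w3).

4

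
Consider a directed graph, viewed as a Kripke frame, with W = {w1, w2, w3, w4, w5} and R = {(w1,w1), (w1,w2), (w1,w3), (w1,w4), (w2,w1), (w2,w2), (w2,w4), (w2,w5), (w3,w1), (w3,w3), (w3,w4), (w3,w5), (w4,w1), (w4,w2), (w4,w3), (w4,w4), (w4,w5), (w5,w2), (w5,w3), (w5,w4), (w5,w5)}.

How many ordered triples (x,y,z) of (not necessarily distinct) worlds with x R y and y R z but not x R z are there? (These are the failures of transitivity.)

Enumerating: (w1,w2,w5), (w1,w3,w5), (w1,w4,w5), (w2,w1,w3), (w2,w4,w3), (w2,w5,w3), (w3,w1,w2), (w3,w4,w2), (w3,w5,w2), (w5,w2,w1), (w5,w3,w1), (w5,w4,w1).

12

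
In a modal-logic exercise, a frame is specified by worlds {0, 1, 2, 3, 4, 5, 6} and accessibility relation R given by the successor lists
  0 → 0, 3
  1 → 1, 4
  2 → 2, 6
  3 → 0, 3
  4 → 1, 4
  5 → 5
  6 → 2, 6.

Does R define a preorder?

Reflexive: yes — every world is R-related to itself.
Transitive: yes — every two-step R-path is closed by a direct edge.
So R is a preorder.

Yes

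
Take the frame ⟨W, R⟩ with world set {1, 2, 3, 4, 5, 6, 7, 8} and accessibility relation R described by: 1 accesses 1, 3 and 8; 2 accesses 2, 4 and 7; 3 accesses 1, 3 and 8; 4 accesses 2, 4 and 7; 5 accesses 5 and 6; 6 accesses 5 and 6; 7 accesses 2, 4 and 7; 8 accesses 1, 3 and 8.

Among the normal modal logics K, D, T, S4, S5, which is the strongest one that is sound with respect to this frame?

Serial (axiom D): yes — every world has a successor (e.g. 1 R 1).
Reflexive (axiom T): yes — every world is R-related to itself.
Transitive (axiom 4): yes — every two-step R-path is closed by a direct edge.
Euclidean (axiom 5): yes — any two successors of a common world are R-related.
So F validates K, D, T, S4, S5. The strongest is S5.

S5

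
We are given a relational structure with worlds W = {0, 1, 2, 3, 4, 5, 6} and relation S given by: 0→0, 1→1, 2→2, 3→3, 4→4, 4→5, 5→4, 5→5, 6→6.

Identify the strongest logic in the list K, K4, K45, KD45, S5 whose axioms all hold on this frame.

Transitive (axiom 4): yes — every two-step S-path is closed by a direct edge.
Euclidean (axiom 5): yes — any two successors of a common world are S-related.
Serial (axiom D): yes — every world has a successor (e.g. 0 S 0).
Reflexive (axiom T): yes — every world is S-related to itself.
So F validates K, K4, K45, KD45, S5. The strongest is S5.

S5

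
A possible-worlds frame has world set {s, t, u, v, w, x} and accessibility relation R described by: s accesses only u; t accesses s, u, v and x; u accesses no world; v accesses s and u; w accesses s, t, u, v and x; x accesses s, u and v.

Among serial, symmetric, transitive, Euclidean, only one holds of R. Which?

Serial: no — u has no R-successor.
Symmetric: no — s R u but not u R s.
Transitive: yes — every two-step R-path is closed by a direct edge.
Euclidean: no — t R s and t R v, but not s R v.
Only transitive holds.

transitive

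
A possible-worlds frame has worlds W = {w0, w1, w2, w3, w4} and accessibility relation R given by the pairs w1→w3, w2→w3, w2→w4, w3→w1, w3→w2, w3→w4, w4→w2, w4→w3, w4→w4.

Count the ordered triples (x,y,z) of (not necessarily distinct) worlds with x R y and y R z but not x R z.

10

Enumerating: (w1,w3,w1), (w1,w3,w2), (w1,w3,w4), (w2,w3,w1), (w2,w3,w2), (w2,w4,w2), (w3,w1,w3), (w3,w2,w3), (w3,w4,w3), (w4,w3,w1).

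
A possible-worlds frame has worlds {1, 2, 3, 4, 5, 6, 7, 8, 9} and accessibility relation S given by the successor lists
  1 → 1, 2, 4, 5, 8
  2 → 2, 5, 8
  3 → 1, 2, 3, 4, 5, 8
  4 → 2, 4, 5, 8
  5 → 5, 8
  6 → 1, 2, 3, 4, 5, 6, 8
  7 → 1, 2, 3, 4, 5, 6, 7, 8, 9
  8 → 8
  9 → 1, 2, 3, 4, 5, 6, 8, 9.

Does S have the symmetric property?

No

Symmetric: no — 1 S 2 but not 2 S 1.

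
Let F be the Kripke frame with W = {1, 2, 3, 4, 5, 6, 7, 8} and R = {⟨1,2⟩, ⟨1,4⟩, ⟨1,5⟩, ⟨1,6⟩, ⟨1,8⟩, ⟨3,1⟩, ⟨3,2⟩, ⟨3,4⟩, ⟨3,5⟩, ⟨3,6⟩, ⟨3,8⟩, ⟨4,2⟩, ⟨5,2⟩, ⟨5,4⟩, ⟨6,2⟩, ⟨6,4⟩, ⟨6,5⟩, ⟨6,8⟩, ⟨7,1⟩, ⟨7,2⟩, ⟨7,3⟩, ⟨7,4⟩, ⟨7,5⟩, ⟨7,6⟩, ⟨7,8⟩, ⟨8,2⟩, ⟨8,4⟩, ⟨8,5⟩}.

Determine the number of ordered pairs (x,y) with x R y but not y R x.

Enumerating: (1,2), (1,4), (1,5), (1,6), (1,8), (3,1), (3,2), (3,4), (3,5), (3,6), (3,8), (4,2), … and 16 more.
Total: 28.

28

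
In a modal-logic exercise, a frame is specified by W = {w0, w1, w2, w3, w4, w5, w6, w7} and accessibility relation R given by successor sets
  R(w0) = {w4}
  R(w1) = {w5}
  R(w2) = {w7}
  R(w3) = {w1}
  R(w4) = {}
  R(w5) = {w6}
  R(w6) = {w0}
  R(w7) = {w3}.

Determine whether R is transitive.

Transitive: no — w1 R w5 and w5 R w6, but not w1 R w6.

No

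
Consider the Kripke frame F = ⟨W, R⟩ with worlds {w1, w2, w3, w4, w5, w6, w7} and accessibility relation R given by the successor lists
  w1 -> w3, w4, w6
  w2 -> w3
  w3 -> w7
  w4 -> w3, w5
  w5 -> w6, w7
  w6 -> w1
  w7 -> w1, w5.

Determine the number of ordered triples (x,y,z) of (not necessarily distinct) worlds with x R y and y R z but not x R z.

20

Enumerating: (w1,w3,w7), (w1,w4,w5), (w1,w6,w1), (w2,w3,w7), (w3,w7,w1), (w3,w7,w5), (w4,w3,w7), (w4,w5,w6), (w4,w5,w7), (w5,w6,w1), (w5,w7,w1), (w5,w7,w5), … and 8 more.
Total: 20.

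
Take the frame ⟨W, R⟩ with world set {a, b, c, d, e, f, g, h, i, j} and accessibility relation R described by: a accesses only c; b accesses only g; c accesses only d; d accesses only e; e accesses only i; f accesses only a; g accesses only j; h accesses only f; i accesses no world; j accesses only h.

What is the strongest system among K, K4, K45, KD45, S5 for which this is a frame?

Transitive (axiom 4): no — a R c and c R d, but not a R d.
Euclidean (axiom 5): no — a R c and a R c, but not c R c.
Serial (axiom D): no — i has no R-successor.
Reflexive (axiom T): no — a is not related to itself.
So F validates K; K4 would additionally require R to be transitive. The strongest is K.

K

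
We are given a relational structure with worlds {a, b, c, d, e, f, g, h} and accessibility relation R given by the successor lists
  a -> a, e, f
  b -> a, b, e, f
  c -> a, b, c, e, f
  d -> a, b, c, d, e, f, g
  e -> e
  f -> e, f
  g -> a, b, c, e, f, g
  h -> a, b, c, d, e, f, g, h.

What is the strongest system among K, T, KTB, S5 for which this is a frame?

T

Reflexive (axiom T): yes — every world is R-related to itself.
Symmetric (axiom B): no — a R e but not e R a.
Euclidean (axiom 5): no — a R e and a R f, but not e R f.
So F validates K, T; KTB would additionally require R to be symmetric. The strongest is T.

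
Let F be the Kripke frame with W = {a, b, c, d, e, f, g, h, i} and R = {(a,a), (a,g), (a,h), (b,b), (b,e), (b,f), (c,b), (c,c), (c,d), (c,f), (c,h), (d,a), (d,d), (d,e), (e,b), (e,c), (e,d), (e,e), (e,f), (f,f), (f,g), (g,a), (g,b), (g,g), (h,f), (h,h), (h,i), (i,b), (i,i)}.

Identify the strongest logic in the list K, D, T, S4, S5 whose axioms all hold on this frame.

T

Serial (axiom D): yes — every world has a successor (e.g. a R a).
Reflexive (axiom T): yes — every world is R-related to itself.
Transitive (axiom 4): no — a R g and g R b, but not a R b.
Euclidean (axiom 5): no — a R g and a R h, but not g R h.
So F validates K, D, T; S4 would additionally require R to be transitive. The strongest is T.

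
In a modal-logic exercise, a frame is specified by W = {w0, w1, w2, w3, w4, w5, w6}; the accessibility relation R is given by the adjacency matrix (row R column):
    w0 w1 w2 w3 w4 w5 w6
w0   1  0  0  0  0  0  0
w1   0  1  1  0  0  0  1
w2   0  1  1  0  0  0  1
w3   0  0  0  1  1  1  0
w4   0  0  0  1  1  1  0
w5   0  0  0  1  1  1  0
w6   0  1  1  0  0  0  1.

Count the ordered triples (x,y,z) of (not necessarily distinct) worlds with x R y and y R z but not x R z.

0

R is transitive; there are no such tuples.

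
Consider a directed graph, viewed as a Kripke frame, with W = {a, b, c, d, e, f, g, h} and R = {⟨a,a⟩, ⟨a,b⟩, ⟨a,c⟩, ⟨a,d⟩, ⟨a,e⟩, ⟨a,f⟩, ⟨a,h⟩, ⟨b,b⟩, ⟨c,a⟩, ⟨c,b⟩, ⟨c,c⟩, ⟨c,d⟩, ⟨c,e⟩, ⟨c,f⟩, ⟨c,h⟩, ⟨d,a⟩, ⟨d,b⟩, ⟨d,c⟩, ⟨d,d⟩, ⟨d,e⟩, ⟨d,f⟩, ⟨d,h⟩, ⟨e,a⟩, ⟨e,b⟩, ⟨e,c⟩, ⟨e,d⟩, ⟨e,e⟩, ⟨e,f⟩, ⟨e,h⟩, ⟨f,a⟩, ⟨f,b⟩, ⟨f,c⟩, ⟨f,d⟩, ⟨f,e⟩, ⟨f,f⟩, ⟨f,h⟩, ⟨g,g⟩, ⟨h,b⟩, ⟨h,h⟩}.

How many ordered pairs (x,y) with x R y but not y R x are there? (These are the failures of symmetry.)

Enumerating: (a,b), (a,h), (c,b), (c,h), (d,b), (d,h), (e,b), (e,h), (f,b), (f,h), (h,b).

11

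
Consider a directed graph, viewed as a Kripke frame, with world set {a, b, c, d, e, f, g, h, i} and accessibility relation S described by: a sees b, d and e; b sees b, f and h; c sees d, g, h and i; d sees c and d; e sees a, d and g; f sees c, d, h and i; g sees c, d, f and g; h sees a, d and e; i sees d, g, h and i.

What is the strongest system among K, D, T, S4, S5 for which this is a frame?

D

Serial (axiom D): yes — every world has a successor (e.g. a S b).
Reflexive (axiom T): no — a is not related to itself.
Transitive (axiom 4): no — a S b and b S f, but not a S f.
Euclidean (axiom 5): no — a S b and a S d, but not b S d.
So F validates K, D; T would additionally require S to be reflexive. The strongest is D.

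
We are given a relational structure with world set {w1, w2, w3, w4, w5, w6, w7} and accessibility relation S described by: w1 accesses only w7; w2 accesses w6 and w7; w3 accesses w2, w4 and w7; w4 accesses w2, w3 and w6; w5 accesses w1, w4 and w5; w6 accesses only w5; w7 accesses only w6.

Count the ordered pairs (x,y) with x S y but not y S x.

Enumerating: (w1,w7), (w2,w6), (w2,w7), (w3,w2), (w3,w7), (w4,w2), (w4,w6), (w5,w1), (w5,w4), (w6,w5), (w7,w6).

11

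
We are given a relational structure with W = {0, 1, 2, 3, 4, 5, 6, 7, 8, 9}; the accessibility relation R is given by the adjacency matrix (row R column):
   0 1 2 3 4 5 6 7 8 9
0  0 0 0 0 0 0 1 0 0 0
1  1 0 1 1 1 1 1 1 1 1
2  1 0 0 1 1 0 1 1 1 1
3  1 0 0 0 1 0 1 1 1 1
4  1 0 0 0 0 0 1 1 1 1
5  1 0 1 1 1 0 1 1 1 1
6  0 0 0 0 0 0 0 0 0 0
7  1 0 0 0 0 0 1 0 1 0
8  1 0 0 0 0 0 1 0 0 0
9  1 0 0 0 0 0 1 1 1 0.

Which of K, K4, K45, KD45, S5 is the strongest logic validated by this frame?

Transitive (axiom 4): yes — every two-step R-path is closed by a direct edge.
Euclidean (axiom 5): no — 1 R 0 and 1 R 2, but not 0 R 2.
Serial (axiom D): no — 6 has no R-successor.
Reflexive (axiom T): no — 0 is not related to itself.
So F validates K, K4; K45 would additionally require R to be Euclidean. The strongest is K4.

K4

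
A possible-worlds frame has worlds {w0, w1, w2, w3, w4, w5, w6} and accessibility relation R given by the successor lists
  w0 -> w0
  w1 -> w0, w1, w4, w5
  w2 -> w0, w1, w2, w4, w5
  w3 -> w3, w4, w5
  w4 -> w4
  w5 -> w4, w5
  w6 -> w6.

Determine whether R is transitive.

Yes

Transitive: yes — every two-step R-path is closed by a direct edge.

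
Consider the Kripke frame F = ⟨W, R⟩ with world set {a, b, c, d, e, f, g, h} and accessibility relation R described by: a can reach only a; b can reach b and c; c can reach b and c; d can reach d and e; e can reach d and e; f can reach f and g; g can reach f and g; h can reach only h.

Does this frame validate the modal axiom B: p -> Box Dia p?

Yes

The schema B characterises exactly the symmetric frames.
Symmetric: yes — every pair in R has its reverse in R.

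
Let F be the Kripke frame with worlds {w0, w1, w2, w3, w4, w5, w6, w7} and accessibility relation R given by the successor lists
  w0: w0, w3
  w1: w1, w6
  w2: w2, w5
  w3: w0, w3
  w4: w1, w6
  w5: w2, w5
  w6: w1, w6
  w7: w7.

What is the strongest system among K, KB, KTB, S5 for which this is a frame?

Symmetric (axiom B): no — w4 R w1 but not w1 R w4.
Reflexive (axiom T): no — w4 is not related to itself.
Euclidean (axiom 5): yes — any two successors of a common world are R-related.
So F validates K; KB would additionally require R to be symmetric. The strongest is K.

K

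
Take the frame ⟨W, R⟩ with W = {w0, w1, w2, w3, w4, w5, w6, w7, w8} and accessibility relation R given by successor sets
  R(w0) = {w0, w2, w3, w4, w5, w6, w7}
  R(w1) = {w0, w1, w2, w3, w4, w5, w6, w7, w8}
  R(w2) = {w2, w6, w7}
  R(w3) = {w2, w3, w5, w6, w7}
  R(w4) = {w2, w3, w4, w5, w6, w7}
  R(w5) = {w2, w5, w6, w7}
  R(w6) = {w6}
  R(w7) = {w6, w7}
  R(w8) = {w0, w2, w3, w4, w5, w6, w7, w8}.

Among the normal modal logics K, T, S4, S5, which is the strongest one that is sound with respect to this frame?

Reflexive (axiom T): yes — every world is R-related to itself.
Transitive (axiom 4): yes — every two-step R-path is closed by a direct edge.
Euclidean (axiom 5): no — w0 R w2 and w0 R w3, but not w2 R w3.
So F validates K, T, S4; S5 would additionally require R to be Euclidean. The strongest is S4.

S4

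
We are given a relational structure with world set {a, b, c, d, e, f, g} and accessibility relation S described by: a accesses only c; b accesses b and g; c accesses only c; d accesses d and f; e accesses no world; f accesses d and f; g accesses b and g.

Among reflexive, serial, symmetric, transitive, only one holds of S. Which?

transitive

Reflexive: no — a is not related to itself.
Serial: no — e has no S-successor.
Symmetric: no — a S c but not c S a.
Transitive: yes — every two-step S-path is closed by a direct edge.
Only transitive holds.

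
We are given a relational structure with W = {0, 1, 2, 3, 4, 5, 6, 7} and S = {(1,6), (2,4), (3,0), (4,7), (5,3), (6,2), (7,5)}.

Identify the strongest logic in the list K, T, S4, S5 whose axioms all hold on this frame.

K

Reflexive (axiom T): no — 0 is not related to itself.
Transitive (axiom 4): no — 1 S 6 and 6 S 2, but not 1 S 2.
Euclidean (axiom 5): no — 1 S 6 and 1 S 6, but not 6 S 6.
So F validates K; T would additionally require S to be reflexive. The strongest is K.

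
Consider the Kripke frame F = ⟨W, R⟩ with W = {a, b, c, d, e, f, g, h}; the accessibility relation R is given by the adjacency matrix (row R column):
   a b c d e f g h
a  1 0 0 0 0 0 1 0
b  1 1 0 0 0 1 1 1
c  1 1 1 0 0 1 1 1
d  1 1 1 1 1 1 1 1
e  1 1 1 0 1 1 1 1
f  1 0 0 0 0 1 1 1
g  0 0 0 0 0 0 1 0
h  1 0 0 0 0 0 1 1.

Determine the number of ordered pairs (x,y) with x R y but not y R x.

28

Enumerating: (a,g), (b,a), (b,f), (b,g), (b,h), (c,a), (c,b), (c,f), (c,g), (c,h), (d,a), (d,b), … and 16 more.
Total: 28.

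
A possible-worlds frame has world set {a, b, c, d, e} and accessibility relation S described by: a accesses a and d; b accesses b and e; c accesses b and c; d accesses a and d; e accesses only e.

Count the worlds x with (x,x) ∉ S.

0

S is reflexive; there are no such worlds.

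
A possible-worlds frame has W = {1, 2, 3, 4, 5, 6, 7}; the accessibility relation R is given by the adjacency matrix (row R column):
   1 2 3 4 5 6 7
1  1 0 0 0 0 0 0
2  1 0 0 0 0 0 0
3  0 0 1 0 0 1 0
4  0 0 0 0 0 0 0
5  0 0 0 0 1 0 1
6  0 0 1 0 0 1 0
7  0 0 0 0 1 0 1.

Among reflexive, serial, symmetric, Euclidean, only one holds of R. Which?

Reflexive: no — 2 is not related to itself.
Serial: no — 4 has no R-successor.
Symmetric: no — 2 R 1 but not 1 R 2.
Euclidean: yes — any two successors of a common world are R-related.
Only Euclidean holds.

Euclidean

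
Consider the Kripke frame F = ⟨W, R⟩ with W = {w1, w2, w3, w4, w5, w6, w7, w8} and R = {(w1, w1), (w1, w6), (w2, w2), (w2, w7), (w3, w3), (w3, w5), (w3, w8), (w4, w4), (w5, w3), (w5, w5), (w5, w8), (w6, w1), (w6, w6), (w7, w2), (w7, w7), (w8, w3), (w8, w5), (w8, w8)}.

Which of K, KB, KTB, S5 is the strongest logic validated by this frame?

Symmetric (axiom B): yes — every pair in R has its reverse in R.
Reflexive (axiom T): yes — every world is R-related to itself.
Euclidean (axiom 5): yes — any two successors of a common world are R-related.
So F validates K, KB, KTB, S5. The strongest is S5.

S5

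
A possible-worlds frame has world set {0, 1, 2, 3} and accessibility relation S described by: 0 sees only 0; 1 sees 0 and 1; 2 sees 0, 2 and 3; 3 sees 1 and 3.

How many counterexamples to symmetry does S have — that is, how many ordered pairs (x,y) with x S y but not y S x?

Enumerating: (1,0), (2,0), (2,3), (3,1).

4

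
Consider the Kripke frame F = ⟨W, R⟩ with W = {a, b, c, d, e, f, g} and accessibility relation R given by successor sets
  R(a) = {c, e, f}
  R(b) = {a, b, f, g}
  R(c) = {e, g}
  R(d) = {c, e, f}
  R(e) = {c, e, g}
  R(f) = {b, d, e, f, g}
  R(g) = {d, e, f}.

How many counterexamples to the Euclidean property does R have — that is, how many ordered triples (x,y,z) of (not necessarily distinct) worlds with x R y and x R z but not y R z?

Enumerating: (a,c,c), (a,c,f), (a,e,f), (a,f,c), (b,a,a), (b,a,b), (b,a,g), (b,f,a), (b,g,a), (b,g,b), (b,g,g), (c,g,g), … and 20 more.
Total: 32.

32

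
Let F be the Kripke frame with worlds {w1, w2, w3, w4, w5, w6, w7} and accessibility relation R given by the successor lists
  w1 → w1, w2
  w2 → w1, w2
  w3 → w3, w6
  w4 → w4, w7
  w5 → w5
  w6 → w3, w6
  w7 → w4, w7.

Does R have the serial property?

Yes

Serial: yes — every world has a successor (e.g. w1 R w1).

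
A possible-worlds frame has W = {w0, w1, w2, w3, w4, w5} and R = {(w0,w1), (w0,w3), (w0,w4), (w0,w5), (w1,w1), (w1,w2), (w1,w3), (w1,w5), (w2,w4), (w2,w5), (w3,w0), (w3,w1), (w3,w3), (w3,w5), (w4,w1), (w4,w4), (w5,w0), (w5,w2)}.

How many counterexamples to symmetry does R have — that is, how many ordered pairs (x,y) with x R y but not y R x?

Enumerating: (w0,w1), (w0,w4), (w1,w2), (w1,w5), (w2,w4), (w3,w5), (w4,w1).

7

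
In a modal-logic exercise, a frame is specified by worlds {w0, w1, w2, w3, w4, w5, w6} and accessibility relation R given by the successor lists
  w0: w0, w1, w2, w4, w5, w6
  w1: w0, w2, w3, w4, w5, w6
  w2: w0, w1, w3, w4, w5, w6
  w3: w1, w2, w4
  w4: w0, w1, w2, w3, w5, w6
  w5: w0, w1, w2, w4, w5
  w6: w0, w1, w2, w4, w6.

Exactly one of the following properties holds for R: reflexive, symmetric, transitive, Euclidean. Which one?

Reflexive: no — w1 is not related to itself.
Symmetric: yes — every pair in R has its reverse in R.
Transitive: no — w0 R w1 and w1 R w3, but not w0 R w3.
Euclidean: no — w0 R w5 and w0 R w6, but not w5 R w6.
Only symmetric holds.

symmetric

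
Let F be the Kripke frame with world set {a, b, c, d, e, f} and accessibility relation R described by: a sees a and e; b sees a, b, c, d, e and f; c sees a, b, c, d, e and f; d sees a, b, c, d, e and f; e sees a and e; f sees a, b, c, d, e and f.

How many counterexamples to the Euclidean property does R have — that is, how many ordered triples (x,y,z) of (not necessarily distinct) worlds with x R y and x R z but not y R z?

32

Enumerating: (b,a,b), (b,a,c), (b,a,d), (b,a,f), (b,e,b), (b,e,c), (b,e,d), (b,e,f), (c,a,b), (c,a,c), (c,a,d), (c,a,f), … and 20 more.
Total: 32.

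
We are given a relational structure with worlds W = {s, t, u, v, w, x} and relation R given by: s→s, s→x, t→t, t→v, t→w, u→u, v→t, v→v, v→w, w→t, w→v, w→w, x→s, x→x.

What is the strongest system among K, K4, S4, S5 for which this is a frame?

S5

Transitive (axiom 4): yes — every two-step R-path is closed by a direct edge.
Reflexive (axiom T): yes — every world is R-related to itself.
Euclidean (axiom 5): yes — any two successors of a common world are R-related.
So F validates K, K4, S4, S5. The strongest is S5.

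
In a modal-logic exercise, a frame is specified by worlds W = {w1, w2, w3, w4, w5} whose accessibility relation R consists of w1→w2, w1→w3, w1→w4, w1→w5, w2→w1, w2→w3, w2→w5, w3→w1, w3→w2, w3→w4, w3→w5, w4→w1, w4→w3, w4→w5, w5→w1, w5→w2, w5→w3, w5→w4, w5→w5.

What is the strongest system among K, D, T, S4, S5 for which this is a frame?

Serial (axiom D): yes — every world has a successor (e.g. w1 R w2).
Reflexive (axiom T): no — w1 is not related to itself.
Transitive (axiom 4): no — w2 R w1 and w1 R w4, but not w2 R w4.
Euclidean (axiom 5): no — w1 R w2 and w1 R w4, but not w2 R w4.
So F validates K, D; T would additionally require R to be reflexive. The strongest is D.

D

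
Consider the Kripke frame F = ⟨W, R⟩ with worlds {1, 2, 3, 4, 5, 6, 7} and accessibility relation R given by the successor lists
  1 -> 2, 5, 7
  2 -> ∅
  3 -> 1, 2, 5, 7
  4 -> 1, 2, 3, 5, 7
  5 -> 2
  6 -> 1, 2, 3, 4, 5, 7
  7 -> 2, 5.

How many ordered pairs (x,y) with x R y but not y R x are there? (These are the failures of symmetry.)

Enumerating: (1,2), (1,5), (1,7), (3,1), (3,2), (3,5), (3,7), (4,1), (4,2), (4,3), (4,5), (4,7), … and 9 more.
Total: 21.

21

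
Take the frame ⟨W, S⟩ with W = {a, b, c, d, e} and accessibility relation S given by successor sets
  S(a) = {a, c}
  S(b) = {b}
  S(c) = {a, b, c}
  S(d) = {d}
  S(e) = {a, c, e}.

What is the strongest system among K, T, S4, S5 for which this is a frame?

T

Reflexive (axiom T): yes — every world is S-related to itself.
Transitive (axiom 4): no — a S c and c S b, but not a S b.
Euclidean (axiom 5): no — c S a and c S b, but not a S b.
So F validates K, T; S4 would additionally require S to be transitive. The strongest is T.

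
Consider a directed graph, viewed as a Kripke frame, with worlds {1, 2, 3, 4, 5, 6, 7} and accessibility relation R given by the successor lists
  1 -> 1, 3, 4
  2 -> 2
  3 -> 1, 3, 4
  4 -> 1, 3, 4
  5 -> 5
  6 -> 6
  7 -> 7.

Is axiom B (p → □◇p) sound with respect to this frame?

Yes

By correspondence theory, B is valid on a frame iff R is symmetric.
Symmetric: yes — every pair in R has its reverse in R.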